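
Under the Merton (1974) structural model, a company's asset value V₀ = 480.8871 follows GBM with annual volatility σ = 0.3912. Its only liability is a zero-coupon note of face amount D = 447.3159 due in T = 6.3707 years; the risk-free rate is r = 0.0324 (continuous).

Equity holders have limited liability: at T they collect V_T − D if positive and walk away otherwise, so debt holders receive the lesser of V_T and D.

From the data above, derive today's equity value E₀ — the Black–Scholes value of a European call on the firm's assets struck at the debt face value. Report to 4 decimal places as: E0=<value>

With assets at 480.8871 and a single debt payment of 447.3159 at 6.3707 years:
d₁ = [ln(V₀/D) + (r + σ²/2)T] / (σ√T)
   = [ln(480.8871/447.3159) + (0.0324 + 0.5·0.3912²)·6.3707] / (0.3912·√6.3707)
   = [0.072367 + 0.693888] / 0.987398 = 0.776035
d₂ = d₁ − σ√T = 0.776035 − 0.987398 = -0.211363
N(d₁) = 0.781136,  N(d₂) = 0.416302,  e^(−rT) = 0.813499
E₀ = V₀·N(d₁) − D·e^(−rT)·N(d₂)
   = 480.8871·0.781136 − 447.3159·0.813499·0.416302 = 224.149650

E0=224.1497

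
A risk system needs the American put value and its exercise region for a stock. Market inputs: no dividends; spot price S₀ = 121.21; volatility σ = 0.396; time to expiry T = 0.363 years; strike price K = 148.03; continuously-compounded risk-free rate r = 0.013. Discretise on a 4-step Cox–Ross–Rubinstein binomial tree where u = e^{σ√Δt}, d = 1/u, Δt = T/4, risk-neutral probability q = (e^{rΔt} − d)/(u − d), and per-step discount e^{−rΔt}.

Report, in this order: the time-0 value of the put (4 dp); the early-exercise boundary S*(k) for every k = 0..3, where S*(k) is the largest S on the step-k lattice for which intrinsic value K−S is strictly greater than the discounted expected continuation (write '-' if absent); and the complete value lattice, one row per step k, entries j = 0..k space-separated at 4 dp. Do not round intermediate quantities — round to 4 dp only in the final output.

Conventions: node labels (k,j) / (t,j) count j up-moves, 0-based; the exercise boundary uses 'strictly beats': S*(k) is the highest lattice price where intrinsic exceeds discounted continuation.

price = 29.9733
boundary = - - 95.4819 107.5796
tree:
29.9733
40.7781 18.1127
52.5481 27.8781 7.3707
63.2853 40.4504 14.0599 0.0000
72.8151 52.5481 26.8200 0.0000 0.0000

Δt=0.09075, u=1.12670, d=0.88755, q=0.47515, disc=e^(-rΔt)=0.99882
k=4 terminal: V=max(K-S,0) → 72.8151 52.5481 26.8200 0.0000 0.0000
k=3: j=0 S=84.7447 intr=63.2853 cont=63.1108 V=63.2853[EX]; j=1 S=107.5796 intr=40.4504 cont=40.2759 V=40.4504[EX]; j=2 S=136.5674 intr=11.4626 cont=14.0599 V=14.0599[hold]; j=3 S=173.3663 intr=0.0000 cont=0.0000 V=0.0000[hold]  S*(3)=107.5796
k=2: j=0 S=95.4819 intr=52.5481 cont=52.3736 V=52.5481[EX]; j=1 S=121.2100 intr=26.8200 cont=27.8781 V=27.8781[hold]; j=2 S=153.8707 intr=0.0000 cont=7.3707 V=7.3707[hold]  S*(2)=95.4819
k=1: j=0 S=107.5796 intr=40.4504 cont=40.7781 V=40.7781[hold]; j=1 S=136.5674 intr=11.4626 cont=18.1127 V=18.1127[hold]  S*(1)=-
k=0: j=0 S=121.2100 intr=26.8200 cont=29.9733 V=29.9733[hold]  S*(0)=-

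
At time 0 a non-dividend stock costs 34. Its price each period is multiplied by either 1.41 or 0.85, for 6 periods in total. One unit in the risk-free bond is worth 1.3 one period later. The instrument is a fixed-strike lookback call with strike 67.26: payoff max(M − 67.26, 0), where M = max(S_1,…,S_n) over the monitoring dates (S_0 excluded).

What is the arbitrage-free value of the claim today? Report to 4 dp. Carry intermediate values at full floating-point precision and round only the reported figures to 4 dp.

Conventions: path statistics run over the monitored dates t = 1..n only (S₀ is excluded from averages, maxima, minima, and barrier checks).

price = 21.1221

Risk-neutral up-probability p* = (R−d)/(u−d) = (1.3−0.85)/(1.41−0.85) = 0.8036; the claim prices as the p*-weighted sum of path payoffs discounted by R^6.
Enumerate all 2^6 = 64 price paths (U = up ×1.41, D = down ×0.85); each path with k up-moves has probability p*^k·(1−p*)^(6−k).
DDDDDD: M=28.9000, payoff=0.0000, prob=0.000057
UDDDDD: M=47.9400, payoff=0.0000, prob=0.000235
DUDDDD: M=40.7490, payoff=0.0000, prob=0.000235
UUDDDD: M=67.5954, payoff=0.3354, prob=0.000961
DDUDDD: M=34.6367, payoff=0.0000, prob=0.000235
UDUDDD: M=57.4561, payoff=0.0000, prob=0.000961
DUUDDD: M=57.4561, payoff=0.0000, prob=0.000961
UUUDDD: M=95.3095, payoff=28.0495, prob=0.003933
DDDUDD: M=29.4412, payoff=0.0000, prob=0.000235
UDDUDD: M=48.8377, payoff=0.0000, prob=0.000961
DUDUDD: M=48.8377, payoff=0.0000, prob=0.000961
UUDUDD: M=81.0131, payoff=13.7531, prob=0.003933
DDUUDD: M=48.8377, payoff=0.0000, prob=0.000961
UDUUDD: M=81.0131, payoff=13.7531, prob=0.003933
DUUUDD: M=81.0131, payoff=13.7531, prob=0.003933
UUUUDD: M=134.3864, payoff=67.1264, prob=0.016088
DDDDUD: M=28.9000, payoff=0.0000, prob=0.000235
UDDDUD: M=47.9400, payoff=0.0000, prob=0.000961
DUDDUD: M=41.5120, payoff=0.0000, prob=0.000961
UUDDUD: M=68.8611, payoff=1.6011, prob=0.003933
DDUDUD: M=41.5120, payoff=0.0000, prob=0.000961
UDUDUD: M=68.8611, payoff=1.6011, prob=0.003933
DUUDUD: M=68.8611, payoff=1.6011, prob=0.003933
UUUDUD: M=114.2285, payoff=46.9685, prob=0.016088
DDDUUD: M=41.5120, payoff=0.0000, prob=0.000961
UDDUUD: M=68.8611, payoff=1.6011, prob=0.003933
DUDUUD: M=68.8611, payoff=1.6011, prob=0.003933
UUDUUD: M=114.2285, payoff=46.9685, prob=0.016088
DDUUUD: M=68.8611, payoff=1.6011, prob=0.003933
UDUUUD: M=114.2285, payoff=46.9685, prob=0.016088
DUUUUD: M=114.2285, payoff=46.9685, prob=0.016088
UUUUUD: M=189.4848, payoff=122.2248, prob=0.065815
DDDDDU: M=28.9000, payoff=0.0000, prob=0.000235
UDDDDU: M=47.9400, payoff=0.0000, prob=0.000961
DUDDDU: M=40.7490, payoff=0.0000, prob=0.000961
UUDDDU: M=67.5954, payoff=0.3354, prob=0.003933
DDUDDU: M=35.2852, payoff=0.0000, prob=0.000961
UDUDDU: M=58.5320, payoff=0.0000, prob=0.003933
DUUDDU: M=58.5320, payoff=0.0000, prob=0.003933
UUUDDU: M=97.0942, payoff=29.8342, prob=0.016088
DDDUDU: M=35.2852, payoff=0.0000, prob=0.000961
UDDUDU: M=58.5320, payoff=0.0000, prob=0.003933
DUDUDU: M=58.5320, payoff=0.0000, prob=0.003933
UUDUDU: M=97.0942, payoff=29.8342, prob=0.016088
DDUUDU: M=58.5320, payoff=0.0000, prob=0.003933
UDUUDU: M=97.0942, payoff=29.8342, prob=0.016088
DUUUDU: M=97.0942, payoff=29.8342, prob=0.016088
UUUUDU: M=161.0621, payoff=93.8021, prob=0.065815
DDDDUU: M=35.2852, payoff=0.0000, prob=0.000961
UDDDUU: M=58.5320, payoff=0.0000, prob=0.003933
DUDDUU: M=58.5320, payoff=0.0000, prob=0.003933
UUDDUU: M=97.0942, payoff=29.8342, prob=0.016088
DDUDUU: M=58.5320, payoff=0.0000, prob=0.003933
UDUDUU: M=97.0942, payoff=29.8342, prob=0.016088
DUUDUU: M=97.0942, payoff=29.8342, prob=0.016088
UUUDUU: M=161.0621, payoff=93.8021, prob=0.065815
DDDUUU: M=58.5320, payoff=0.0000, prob=0.003933
UDDUUU: M=97.0942, payoff=29.8342, prob=0.016088
DUDUUU: M=97.0942, payoff=29.8342, prob=0.016088
UUDUUU: M=161.0621, payoff=93.8021, prob=0.065815
DDUUUU: M=97.0942, payoff=29.8342, prob=0.016088
UDUUUU: M=161.0621, payoff=93.8021, prob=0.065815
DUUUUU: M=161.0621, payoff=93.8021, prob=0.065815
UUUUUU: M=267.1736, payoff=199.9136, prob=0.269245
Price = Σ prob·payoff / R^6 = 101.952277 / 4.826809 = 21.1221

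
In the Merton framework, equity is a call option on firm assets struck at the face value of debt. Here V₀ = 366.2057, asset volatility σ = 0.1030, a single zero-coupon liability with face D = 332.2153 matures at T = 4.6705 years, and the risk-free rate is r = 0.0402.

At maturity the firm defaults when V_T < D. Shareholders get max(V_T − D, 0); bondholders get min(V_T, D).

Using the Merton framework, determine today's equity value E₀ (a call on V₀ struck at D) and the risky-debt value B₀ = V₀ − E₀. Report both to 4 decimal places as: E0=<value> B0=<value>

Work the structural quantities from V₀ = 366.2057 against face 332.2153:
d₁ = [ln(V₀/D) + (r + σ²/2)T] / (σ√T)
   = [ln(366.2057/332.2153) + (0.0402 + 0.5·0.1030²)·4.6705] / (0.1030·√4.6705)
   = [0.097412 + 0.212529] / 0.222597 = 1.392386
d₂ = d₁ − σ√T = 1.392386 − 0.222597 = 1.169789
N(d₁) = 0.918097,  N(d₂) = 0.878957,  e^(−rT) = 0.828818
E₀ = V₀·N(d₁) − D·e^(−rT)·N(d₂)
   = 366.2057·0.918097 − 332.2153·0.828818·0.878957 = 94.194958
B₀ = V₀ − E₀ = 366.2057 − 94.194958 = 272.010742

E0=94.1950 B0=272.0107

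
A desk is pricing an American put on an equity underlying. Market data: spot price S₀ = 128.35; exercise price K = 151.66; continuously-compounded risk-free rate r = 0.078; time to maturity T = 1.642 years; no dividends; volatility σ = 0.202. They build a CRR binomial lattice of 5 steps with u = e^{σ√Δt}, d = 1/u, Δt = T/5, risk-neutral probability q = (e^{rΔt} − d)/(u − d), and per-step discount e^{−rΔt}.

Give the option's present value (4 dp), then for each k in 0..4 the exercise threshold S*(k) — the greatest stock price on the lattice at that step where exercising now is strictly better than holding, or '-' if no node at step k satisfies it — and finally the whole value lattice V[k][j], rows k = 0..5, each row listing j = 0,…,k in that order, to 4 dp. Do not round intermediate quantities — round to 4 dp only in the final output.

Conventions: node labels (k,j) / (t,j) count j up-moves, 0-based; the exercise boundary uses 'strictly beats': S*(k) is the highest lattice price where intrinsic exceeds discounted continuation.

Δt=0.32840  u=1.12272  d=0.89069  q=0.58291  discount=0.97471
step 5 (expiry): payoffs max(K−S,0) = 79.7102 60.9665 37.3399 7.5583 0.0000 0.0000
step 4: (k=4,j=0): S=80.7798, K−S=70.8802, hold=67.0447 ⇒ V=70.8802 exercise | (k=4,j=1): S=101.8238, K−S=49.8362, hold=46.0007 ⇒ V=49.8362 exercise | (k=4,j=2): S=128.3500, K−S=23.3100, hold=19.4745 ⇒ V=23.3100 exercise | (k=4,j=3): S=161.7866, K−S=0.0000, hold=3.0727 ⇒ V=3.0727 continue | (k=4,j=4): S=203.9337, K−S=0.0000, hold=0.0000 ⇒ V=0.0000 continue  boundary S*=128.3500
step 3: (k=3,j=0): S=90.6935, K−S=60.9665, hold=57.1311 ⇒ V=60.9665 exercise | (k=3,j=1): S=114.3201, K−S=37.3399, hold=33.5044 ⇒ V=37.3399 exercise | (k=3,j=2): S=144.1017, K−S=7.5583, hold=11.2223 ⇒ V=11.2223 continue | (k=3,j=3): S=181.6418, K−S=0.0000, hold=1.2492 ⇒ V=1.2492 continue  boundary S*=114.3201
step 2: (k=2,j=0): S=101.8238, K−S=49.8362, hold=46.0007 ⇒ V=49.8362 exercise | (k=2,j=1): S=128.3500, K−S=23.3100, hold=21.5563 ⇒ V=23.3100 exercise | (k=2,j=2): S=161.7866, K−S=0.0000, hold=5.2720 ⇒ V=5.2720 continue  boundary S*=128.3500
step 1: (k=1,j=0): S=114.3201, K−S=37.3399, hold=33.5044 ⇒ V=37.3399 exercise | (k=1,j=1): S=144.1017, K−S=7.5583, hold=12.4719 ⇒ V=12.4719 continue  boundary S*=114.3201
step 0: (k=0,j=0): S=128.3500, K−S=23.3100, hold=22.2663 ⇒ V=23.3100 exercise  boundary S*=128.3500

price = 23.3100
boundary = 128.3500 114.3201 128.3500 114.3201 128.3500
tree:
23.3100
37.3399 12.4719
49.8362 23.3100 5.2720
60.9665 37.3399 11.2223 1.2492
70.8802 49.8362 23.3100 3.0727 0.0000
79.7102 60.9665 37.3399 7.5583 0.0000 0.0000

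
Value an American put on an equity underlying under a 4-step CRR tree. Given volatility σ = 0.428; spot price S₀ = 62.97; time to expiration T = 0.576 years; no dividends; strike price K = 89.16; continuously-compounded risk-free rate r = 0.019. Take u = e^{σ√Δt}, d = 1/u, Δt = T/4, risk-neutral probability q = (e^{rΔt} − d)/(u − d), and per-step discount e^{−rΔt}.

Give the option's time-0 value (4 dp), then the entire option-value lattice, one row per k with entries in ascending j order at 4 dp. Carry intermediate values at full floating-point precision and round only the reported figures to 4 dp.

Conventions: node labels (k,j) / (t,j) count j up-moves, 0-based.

params: Δt=0.14400 u=1.17635 d=0.85009 q=0.46788 e^(-rΔt)=0.99727
t_4 payoffs: 56.2755 43.6547 26.1900 2.0225 0.0000
k=3: node(3,0) S=38.6836 payoff=50.4764 vs cont=50.2328 → 50.4764 [stop]  node(3,1) S=53.5301 payoff=35.6299 vs cont=35.3863 → 35.6299 [stop]  node(3,2) S=74.0746 payoff=15.0854 vs cont=14.8418 → 15.0854 [stop]  node(3,3) S=102.5040 payoff=0.0000 vs cont=1.0733 → 1.0733 [wait]
k=2: node(2,0) S=45.5053 payoff=43.6547 vs cont=43.4111 → 43.6547 [stop]  node(2,1) S=62.9700 payoff=26.1900 vs cont=25.9464 → 26.1900 [stop]  node(2,2) S=87.1375 payoff=2.0225 vs cont=8.5060 → 8.5060 [wait]
k=1: node(1,0) S=53.5301 payoff=35.6299 vs cont=35.3863 → 35.6299 [stop]  node(1,1) S=74.0746 payoff=15.0854 vs cont=17.8670 → 17.8670 [wait]
k=0: node(0,0) S=62.9700 payoff=26.1900 vs cont=27.2443 → 27.2443 [wait]

price = 27.2443
tree:
27.2443
35.6299 17.8670
43.6547 26.1900 8.5060
50.4764 35.6299 15.0854 1.0733
56.2755 43.6547 26.1900 2.0225 0.0000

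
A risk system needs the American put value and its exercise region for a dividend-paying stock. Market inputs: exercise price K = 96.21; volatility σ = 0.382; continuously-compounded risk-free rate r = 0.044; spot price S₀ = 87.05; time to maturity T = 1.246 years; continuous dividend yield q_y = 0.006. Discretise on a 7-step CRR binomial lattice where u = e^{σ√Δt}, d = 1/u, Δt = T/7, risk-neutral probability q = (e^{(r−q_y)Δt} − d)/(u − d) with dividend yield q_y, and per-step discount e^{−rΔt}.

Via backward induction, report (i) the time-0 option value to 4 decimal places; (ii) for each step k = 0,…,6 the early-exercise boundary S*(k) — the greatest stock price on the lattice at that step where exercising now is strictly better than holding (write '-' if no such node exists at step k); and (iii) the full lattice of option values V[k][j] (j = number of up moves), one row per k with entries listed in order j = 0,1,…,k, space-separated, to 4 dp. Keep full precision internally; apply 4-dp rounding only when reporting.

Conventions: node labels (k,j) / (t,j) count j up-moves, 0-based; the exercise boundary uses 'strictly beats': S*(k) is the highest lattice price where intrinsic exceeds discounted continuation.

params: Δt=0.17800 u=1.17488 d=0.85115 q=0.48076 e^(-rΔt)=0.99220
t_7 payoffs: 68.0382 57.3233 42.5330 22.1173 0.0000 0.0000 0.0000 0.0000
t_6: node(6,0) S=33.0985 payoff=63.1115 vs cont=62.3963 → 63.1115 [stop]  node(6,1) S=45.6872 payoff=50.5228 vs cont=49.8210 → 50.5228 [stop]  node(6,2) S=63.0640 payoff=33.1460 vs cont=32.4627 → 33.1460 [stop]  node(6,3) S=87.0500 payoff=9.1600 vs cont=11.3946 → 11.3946 [wait]  node(6,4) S=120.1589 payoff=0.0000 vs cont=0.0000 → 0.0000 [wait]  node(6,5) S=165.8604 payoff=0.0000 vs cont=0.0000 → 0.0000 [wait]  node(6,6) S=228.9443 payoff=0.0000 vs cont=0.0000 → 0.0000 [wait]  ⇒ S*(6)=63.0640
t_5: node(5,0) S=38.8867 payoff=57.3233 vs cont=56.6142 → 57.3233 [stop]  node(5,1) S=53.6770 payoff=42.5330 vs cont=41.8397 → 42.5330 [stop]  node(5,2) S=74.0927 payoff=22.1173 vs cont=22.5118 → 22.5118 [wait]  node(5,3) S=102.2733 payoff=0.0000 vs cont=5.8704 → 5.8704 [wait]  node(5,4) S=141.1722 payoff=0.0000 vs cont=0.0000 → 0.0000 [wait]  node(5,5) S=194.8661 payoff=0.0000 vs cont=0.0000 → 0.0000 [wait]  ⇒ S*(5)=53.6770
t_4: node(4,0) S=45.6872 payoff=50.5228 vs cont=49.8210 → 50.5228 [stop]  node(4,1) S=63.0640 payoff=33.1460 vs cont=32.6509 → 33.1460 [stop]  node(4,2) S=87.0500 payoff=9.1600 vs cont=14.3980 → 14.3980 [wait]  node(4,3) S=120.1589 payoff=0.0000 vs cont=3.0243 → 3.0243 [wait]  node(4,4) S=165.8604 payoff=0.0000 vs cont=0.0000 → 0.0000 [wait]  ⇒ S*(4)=63.0640
t_3: node(3,0) S=53.6770 payoff=42.5330 vs cont=41.8397 → 42.5330 [stop]  node(3,1) S=74.0927 payoff=22.1173 vs cont=23.9444 → 23.9444 [wait]  node(3,2) S=102.2733 payoff=0.0000 vs cont=8.8604 → 8.8604 [wait]  node(3,3) S=141.1722 payoff=0.0000 vs cont=1.5581 → 1.5581 [wait]  ⇒ S*(3)=53.6770
t_2: node(2,0) S=63.0640 payoff=33.1460 vs cont=33.3343 → 33.3343 [wait]  node(2,1) S=87.0500 payoff=9.1600 vs cont=16.5624 → 16.5624 [wait]  node(2,2) S=120.1589 payoff=0.0000 vs cont=5.3080 → 5.3080 [wait]  ⇒ S*(2)=-
t_1: node(1,0) S=74.0927 payoff=22.1173 vs cont=25.0739 → 25.0739 [wait]  node(1,1) S=102.2733 payoff=0.0000 vs cont=11.0647 → 11.0647 [wait]  ⇒ S*(1)=-
t_0: node(0,0) S=87.0500 payoff=9.1600 vs cont=18.1957 → 18.1957 [wait]  ⇒ S*(0)=-

price = 18.1957
boundary = - - - 53.6770 63.0640 53.6770 63.0640
tree:
18.1957
25.0739 11.0647
33.3343 16.5624 5.3080
42.5330 23.9444 8.8604 1.5581
50.5228 33.1460 14.3980 3.0243 0.0000
57.3233 42.5330 22.5118 5.8704 0.0000 0.0000
63.1115 50.5228 33.1460 11.3946 0.0000 0.0000 0.0000
68.0382 57.3233 42.5330 22.1173 0.0000 0.0000 0.0000 0.0000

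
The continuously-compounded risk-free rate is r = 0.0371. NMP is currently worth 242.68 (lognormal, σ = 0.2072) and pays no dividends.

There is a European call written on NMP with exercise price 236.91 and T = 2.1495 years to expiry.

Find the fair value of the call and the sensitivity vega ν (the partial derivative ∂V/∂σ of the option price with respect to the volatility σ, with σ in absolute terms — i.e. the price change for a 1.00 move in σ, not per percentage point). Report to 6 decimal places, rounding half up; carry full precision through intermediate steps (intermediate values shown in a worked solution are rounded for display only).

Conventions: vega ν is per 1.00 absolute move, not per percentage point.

σ√T = 0.2072·√2.1495 = 0.303780
d₁ = (ln(S/K) + (r+σ²/2)T) / (σ√T) = (ln(242.68/236.91) + (0.0371+0.2072²/2)·2.1495) / 0.303780 = (0.024063 + 0.125887) / 0.303780 = 0.493617
d₂ = d₁ − σ√T = 0.493617 − 0.303780 = 0.189838
e^{−rT} = 0.923350
N(d₁) = 0.689212,  N(d₂) = 0.575282
Call price V = S·N(d₁) − K·e^{−rT}·N(d₂) = 167.257911 − 125.843460 = 41.414452
φ(d₁) = (1/√(2π))·e^{−d₁²/2} = 0.353183
ν = S·φ(d₁)·√T = 125.661750

price = 41.414452
ν = 125.661750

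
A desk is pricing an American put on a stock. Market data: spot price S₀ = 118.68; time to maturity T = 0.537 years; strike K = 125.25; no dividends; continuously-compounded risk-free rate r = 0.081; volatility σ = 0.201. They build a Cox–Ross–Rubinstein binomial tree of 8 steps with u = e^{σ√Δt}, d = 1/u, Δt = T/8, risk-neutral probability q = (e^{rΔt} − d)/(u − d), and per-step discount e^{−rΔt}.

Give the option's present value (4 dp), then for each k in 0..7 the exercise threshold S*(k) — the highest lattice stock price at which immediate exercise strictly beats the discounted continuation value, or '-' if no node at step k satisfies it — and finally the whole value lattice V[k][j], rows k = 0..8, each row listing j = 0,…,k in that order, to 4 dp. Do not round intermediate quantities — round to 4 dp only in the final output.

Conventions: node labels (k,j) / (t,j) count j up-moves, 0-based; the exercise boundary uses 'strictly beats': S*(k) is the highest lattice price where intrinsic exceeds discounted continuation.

params: Δt=0.06713 u=1.05346 d=0.94926 q=0.53931 e^(-rΔt)=0.99458
t_8 payoffs: 47.0068 38.4181 28.8866 18.3089 6.5700 0.0000 0.0000 0.0000 0.0000
t_7: node(7,0) S=82.4258 payoff=42.8242 vs cont=42.1451 → 42.8242 [stop]  node(7,1) S=91.4736 payoff=33.7764 vs cont=33.0972 → 33.7764 [stop]  node(7,2) S=101.5146 payoff=23.7354 vs cont=23.0563 → 23.7354 [stop]  node(7,3) S=112.6578 payoff=12.5922 vs cont=11.9131 → 12.5922 [stop]  node(7,4) S=125.0241 payoff=0.2259 vs cont=3.0103 → 3.0103 [wait]  node(7,5) S=138.7480 payoff=0.0000 vs cont=0.0000 → 0.0000 [wait]  node(7,6) S=153.9782 payoff=0.0000 vs cont=0.0000 → 0.0000 [wait]  node(7,7) S=170.8803 payoff=0.0000 vs cont=0.0000 → 0.0000 [wait]  ⇒ S*(7)=112.6578
t_6: node(6,0) S=86.8319 payoff=38.4181 vs cont=37.7389 → 38.4181 [stop]  node(6,1) S=96.3634 payoff=28.8866 vs cont=28.2074 → 28.8866 [stop]  node(6,2) S=106.9411 payoff=18.3089 vs cont=17.6297 → 18.3089 [stop]  node(6,3) S=118.6800 payoff=6.5700 vs cont=7.3844 → 7.3844 [wait]  node(6,4) S=131.7074 payoff=0.0000 vs cont=1.3793 → 1.3793 [wait]  node(6,5) S=146.1648 payoff=0.0000 vs cont=0.0000 → 0.0000 [wait]  node(6,6) S=162.2093 payoff=0.0000 vs cont=0.0000 → 0.0000 [wait]  ⇒ S*(6)=106.9411
t_5: node(5,0) S=91.4736 payoff=33.7764 vs cont=33.0972 → 33.7764 [stop]  node(5,1) S=101.5146 payoff=23.7354 vs cont=23.0563 → 23.7354 [stop]  node(5,2) S=112.6578 payoff=12.5922 vs cont=12.3499 → 12.5922 [stop]  node(5,3) S=125.0241 payoff=0.2259 vs cont=4.1233 → 4.1233 [wait]  node(5,4) S=138.7480 payoff=0.0000 vs cont=0.6320 → 0.6320 [wait]  node(5,5) S=153.9782 payoff=0.0000 vs cont=0.0000 → 0.0000 [wait]  ⇒ S*(5)=112.6578
t_4: node(4,0) S=96.3634 payoff=28.8866 vs cont=28.2074 → 28.8866 [stop]  node(4,1) S=106.9411 payoff=18.3089 vs cont=17.6297 → 18.3089 [stop]  node(4,2) S=118.6800 payoff=6.5700 vs cont=7.9814 → 7.9814 [wait]  node(4,3) S=131.7074 payoff=0.0000 vs cont=2.2283 → 2.2283 [wait]  node(4,4) S=146.1648 payoff=0.0000 vs cont=0.2896 → 0.2896 [wait]  ⇒ S*(4)=106.9411
t_3: node(3,0) S=101.5146 payoff=23.7354 vs cont=23.0563 → 23.7354 [stop]  node(3,1) S=112.6578 payoff=12.5922 vs cont=12.6701 → 12.6701 [wait]  node(3,2) S=125.0241 payoff=0.2259 vs cont=4.8523 → 4.8523 [wait]  node(3,3) S=138.7480 payoff=0.0000 vs cont=1.1763 → 1.1763 [wait]  ⇒ S*(3)=101.5146
t_2: node(2,0) S=106.9411 payoff=18.3089 vs cont=17.6715 → 18.3089 [stop]  node(2,1) S=118.6800 payoff=6.5700 vs cont=8.4081 → 8.4081 [wait]  node(2,2) S=131.7074 payoff=0.0000 vs cont=2.8542 → 2.8542 [wait]  ⇒ S*(2)=106.9411
t_1: node(1,0) S=112.6578 payoff=12.5922 vs cont=12.8990 → 12.8990 [wait]  node(1,1) S=125.0241 payoff=0.2259 vs cont=5.3835 → 5.3835 [wait]  ⇒ S*(1)=-
t_0: node(0,0) S=118.6800 payoff=6.5700 vs cont=8.7979 → 8.7979 [wait]  ⇒ S*(0)=-

price = 8.7979
boundary = - - 106.9411 101.5146 106.9411 112.6578 106.9411 112.6578
tree:
8.7979
12.8990 5.3835
18.3089 8.4081 2.8542
23.7354 12.6701 4.8523 1.1763
28.8866 18.3089 7.9814 2.2283 0.2896
33.7764 23.7354 12.5922 4.1233 0.6320 0.0000
38.4181 28.8866 18.3089 7.3844 1.3793 0.0000 0.0000
42.8242 33.7764 23.7354 12.5922 3.0103 0.0000 0.0000 0.0000
47.0068 38.4181 28.8866 18.3089 6.5700 0.0000 0.0000 0.0000 0.0000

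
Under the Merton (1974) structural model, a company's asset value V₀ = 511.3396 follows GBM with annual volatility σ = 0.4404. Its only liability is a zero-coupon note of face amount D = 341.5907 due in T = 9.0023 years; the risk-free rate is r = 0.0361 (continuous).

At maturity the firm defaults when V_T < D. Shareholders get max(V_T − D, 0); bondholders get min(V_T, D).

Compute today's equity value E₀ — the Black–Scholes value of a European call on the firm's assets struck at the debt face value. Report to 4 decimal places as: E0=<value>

E0=341.0240

Apply the equity-as-call identities (strike 341.5907, horizon 9.0023 years):
d₁ = [ln(V₀/D) + (r + σ²/2)T] / (σ√T)
   = [ln(511.3396/341.5907) + (0.0361 + 0.5·0.4404²)·9.0023] / (0.4404·√9.0023)
   = [0.403421 + 1.197991] / 1.321369 = 1.211934
d₂ = d₁ − σ√T = 1.211934 − 1.321369 = -0.109435
N(d₁) = 0.887231,  N(d₂) = 0.456429,  e^(−rT) = 0.722540
E₀ = V₀·N(d₁) − D·e^(−rT)·N(d₂)
   = 511.3396·0.887231 − 341.5907·0.722540·0.456429 = 341.023956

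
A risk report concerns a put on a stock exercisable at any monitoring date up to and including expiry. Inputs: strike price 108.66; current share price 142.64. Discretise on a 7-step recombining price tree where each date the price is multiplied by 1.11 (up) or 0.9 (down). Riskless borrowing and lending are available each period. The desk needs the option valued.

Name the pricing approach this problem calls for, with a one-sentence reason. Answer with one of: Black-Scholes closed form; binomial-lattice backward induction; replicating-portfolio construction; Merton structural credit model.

framework: binomial-lattice backward induction

Key observation: with exercise allowed before expiry on a discrete up/down model (7 steps from spot 142.64), the strike-108.66 put's value must be rolled back through the tree testing early exercise at each node.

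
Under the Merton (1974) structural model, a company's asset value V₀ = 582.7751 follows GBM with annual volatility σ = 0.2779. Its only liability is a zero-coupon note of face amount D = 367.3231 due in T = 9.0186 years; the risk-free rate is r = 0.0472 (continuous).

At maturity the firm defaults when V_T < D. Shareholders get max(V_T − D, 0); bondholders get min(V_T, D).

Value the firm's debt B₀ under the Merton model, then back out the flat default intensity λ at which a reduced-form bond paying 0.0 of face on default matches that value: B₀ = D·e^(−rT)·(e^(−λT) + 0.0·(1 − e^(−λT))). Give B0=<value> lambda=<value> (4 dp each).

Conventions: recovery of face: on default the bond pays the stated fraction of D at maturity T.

B0=218.2155 lambda=0.0105

With assets at 582.7751 and a single debt payment of 367.3231 at 9.0186 years:
d₁ = [ln(V₀/D) + (r + σ²/2)T] / (σ√T)
   = [ln(582.7751/367.3231) + (0.0472 + 0.5·0.2779²)·9.0186] / (0.2779·√9.0186)
   = [0.461560 + 0.773924] / 0.834561 = 1.480399
d₂ = d₁ − σ√T = 1.480399 − 0.834561 = 0.645838
N(d₁) = 0.930617,  N(d₂) = 0.740808,  e^(−rT) = 0.653327
E₀ = V₀·N(d₁) − D·e^(−rT)·N(d₂)
   = 582.7751·0.930617 − 367.3231·0.653327·0.740808 = 364.559634
B₀ = V₀ − E₀ = 582.7751 − 364.559634 = 218.215466
e^(−λT) = (B₀·e^(rT)/D − 0)/(1 − 0) = (218.2155·1.530628/367.3231 − 0)/1 = 0.90929945
λ = −ln(0.90929945)/9.0186 = 0.010543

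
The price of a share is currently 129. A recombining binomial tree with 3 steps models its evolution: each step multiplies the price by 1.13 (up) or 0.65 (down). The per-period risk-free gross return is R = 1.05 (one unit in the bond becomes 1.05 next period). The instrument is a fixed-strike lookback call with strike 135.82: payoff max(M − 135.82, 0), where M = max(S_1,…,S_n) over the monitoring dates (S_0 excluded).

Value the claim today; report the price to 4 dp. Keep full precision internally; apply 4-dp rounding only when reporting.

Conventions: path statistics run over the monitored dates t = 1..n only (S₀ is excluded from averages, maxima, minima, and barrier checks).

price = 29.2354

Risk-neutral up-probability p* = (R−d)/(u−d) = (1.05−0.65)/(1.13−0.65) = 0.8333; the claim prices as the p*-weighted sum of path payoffs discounted by R^3.
Enumerate all 2^3 = 8 price paths (U = up ×1.13, D = down ×0.65); each path with k up-moves has probability p*^k·(1−p*)^(3−k).
DDD: M=83.8500, payoff=0.0000, prob=0.004630
UDD: M=145.7700, payoff=9.9500, prob=0.023148
DUD: M=94.7505, payoff=0.0000, prob=0.023148
UUD: M=164.7201, payoff=28.9001, prob=0.115741
DDU: M=83.8500, payoff=0.0000, prob=0.023148
UDU: M=145.7700, payoff=9.9500, prob=0.115741
DUU: M=107.0681, payoff=0.0000, prob=0.115741
UUU: M=186.1337, payoff=50.3137, prob=0.578704
Price = Σ prob·payoff / R^3 = 33.843595 / 1.157625 = 29.2354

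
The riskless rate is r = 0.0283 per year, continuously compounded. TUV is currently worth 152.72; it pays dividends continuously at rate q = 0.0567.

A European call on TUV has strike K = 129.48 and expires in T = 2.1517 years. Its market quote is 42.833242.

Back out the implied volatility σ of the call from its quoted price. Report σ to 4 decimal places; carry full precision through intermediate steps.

At σ = 0.4861 the Black–Scholes value reproduces the quote:
σ√T = 0.4861·√2.1517 = 0.713044
d₁ = (ln(S/K) + (r−q+σ²/2)T) / (σ√T) = (ln(152.72/129.48) + (0.0283−0.0567+0.4861²/2)·2.1517) / 0.713044 = (0.165080 + 0.193108) / 0.713044 = 0.502336
d₂ = d₁ − σ√T = 0.502336 − 0.713044 = -0.210709
e^{−rT} = 0.940924
e^{−qT} = 0.885147
N(d₁) = 0.692284,  N(d₂) = 0.416557
V = S·e^{−qT}·N(d₁) − K·e^{−rT}·N(d₂) = 93.582760 − 50.749518 = 42.833242 (matching the quote); vega is positive throughout, so no other σ reproduces this price

sigma = 0.4861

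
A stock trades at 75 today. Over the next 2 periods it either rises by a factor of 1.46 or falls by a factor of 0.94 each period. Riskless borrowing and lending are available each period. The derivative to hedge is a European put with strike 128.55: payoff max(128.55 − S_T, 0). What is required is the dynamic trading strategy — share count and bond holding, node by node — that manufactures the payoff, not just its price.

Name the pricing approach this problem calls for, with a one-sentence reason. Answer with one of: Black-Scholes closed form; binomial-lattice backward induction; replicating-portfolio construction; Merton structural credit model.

framework: replicating-portfolio construction

Key observation: the mandate to exhibit the hedge at every date and state singles out the replicating-portfolio construction on the 2-period tree with factors 1.46 and 0.94 from 75.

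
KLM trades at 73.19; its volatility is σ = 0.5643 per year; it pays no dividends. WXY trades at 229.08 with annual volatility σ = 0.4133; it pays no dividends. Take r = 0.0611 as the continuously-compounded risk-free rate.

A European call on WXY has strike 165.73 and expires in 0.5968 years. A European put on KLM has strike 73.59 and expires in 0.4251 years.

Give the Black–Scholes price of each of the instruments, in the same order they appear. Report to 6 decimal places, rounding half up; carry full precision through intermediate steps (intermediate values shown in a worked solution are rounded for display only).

price(WXY call K=165.73) = 73.215610
price(KLM put K=73.59) = 9.846876

[WXY call K=165.73]
σ√T = 0.4133·√0.5968 = 0.319286
d₁ = (ln(S/K) + (r+σ²/2)T) / (σ√T) = (ln(229.08/165.73) + (0.0611+0.4133²/2)·0.5968) / 0.319286 = (0.323711 + 0.087436) / 0.319286 = 1.287710
d₂ = d₁ − σ√T = 1.287710 − 0.319286 = 0.968424
e^{−rT} = 0.964192
N(d₁) = 0.901076,  N(d₂) = 0.833584
price = S·N(d₁) − K·e^{−rT}·N(d₂) = 206.418594 − 133.202984 = 73.215610
[KLM put K=73.59]
σ√T = 0.5643·√0.4251 = 0.367922
d₁ = (ln(S/K) + (r+σ²/2)T) / (σ√T) = (ln(73.19/73.59) + (0.0611+0.5643²/2)·0.4251) / 0.367922 = (-0.005450 + 0.093657) / 0.367922 = 0.239743
d₂ = d₁ − σ√T = 0.239743 − 0.367922 = -0.128179
e^{−rT} = 0.974361
N(−d₁) = 0.405265,  N(−d₂) = 0.550996
price = K·e^{−rT}·N(−d₂) − S·N(−d₁) = 39.508217 − 29.661341 = 9.846876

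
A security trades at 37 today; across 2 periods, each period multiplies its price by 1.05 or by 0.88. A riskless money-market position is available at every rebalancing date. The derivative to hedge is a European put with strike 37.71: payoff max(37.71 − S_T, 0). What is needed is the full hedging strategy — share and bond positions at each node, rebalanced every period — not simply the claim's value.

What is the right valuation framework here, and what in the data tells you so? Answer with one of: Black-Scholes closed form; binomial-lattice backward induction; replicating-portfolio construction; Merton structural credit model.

Key observation: what is demanded is not a single number but the (Δ, B) position at each node of the 1.05/0.88 tree starting at 37; constructing those positions is the replicating-portfolio method.

framework: replicating-portfolio construction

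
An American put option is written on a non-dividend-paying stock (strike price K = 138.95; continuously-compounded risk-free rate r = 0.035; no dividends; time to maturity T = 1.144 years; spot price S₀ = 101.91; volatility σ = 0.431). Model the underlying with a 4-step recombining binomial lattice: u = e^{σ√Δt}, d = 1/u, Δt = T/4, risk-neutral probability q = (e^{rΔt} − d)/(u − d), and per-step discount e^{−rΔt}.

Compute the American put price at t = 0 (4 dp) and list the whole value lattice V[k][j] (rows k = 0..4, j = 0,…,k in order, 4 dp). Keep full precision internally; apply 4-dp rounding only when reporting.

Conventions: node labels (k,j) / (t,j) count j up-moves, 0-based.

Δt=0.28600, u=1.25922, d=0.79414, q=0.46426, disc=e^(-rΔt)=0.99004
k=4 terminal: V=max(K-S,0) → 98.4172 74.6795 37.0400 0.0000 0.0000
k=3: j=0 S=51.0399 intr=87.9101 cont=86.5262 V=87.9101[EX]; j=1 S=80.9309 intr=58.0191 cont=56.6351 V=58.0191[EX]; j=2 S=128.3274 intr=10.6226 cont=19.6461 V=19.6461[hold]; j=3 S=203.4811 intr=0.0000 cont=0.0000 V=0.0000[hold]
k=2: j=0 S=64.2705 intr=74.6795 cont=73.2955 V=74.6795[EX]; j=1 S=101.9100 intr=37.0400 cont=39.8036 V=39.8036[hold]; j=2 S=161.5927 intr=0.0000 cont=10.4204 V=10.4204[hold]
k=1: j=0 S=80.9309 intr=58.0191 cont=57.9054 V=58.0191[EX]; j=1 S=128.3274 intr=10.6226 cont=25.9015 V=25.9015[hold]
k=0: j=0 S=101.9100 intr=37.0400 cont=42.6788 V=42.6788[hold]

price = 42.6788
tree:
42.6788
58.0191 25.9015
74.6795 39.8036 10.4204
87.9101 58.0191 19.6461 0.0000
98.4172 74.6795 37.0400 0.0000 0.0000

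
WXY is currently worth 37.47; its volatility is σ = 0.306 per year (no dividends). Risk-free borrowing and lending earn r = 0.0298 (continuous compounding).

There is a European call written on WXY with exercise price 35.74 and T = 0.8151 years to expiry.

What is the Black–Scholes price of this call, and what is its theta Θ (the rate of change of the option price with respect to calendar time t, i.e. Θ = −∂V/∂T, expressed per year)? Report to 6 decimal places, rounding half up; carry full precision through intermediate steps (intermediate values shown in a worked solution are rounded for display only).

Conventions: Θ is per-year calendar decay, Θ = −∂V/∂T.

σ√T = 0.306·√0.8151 = 0.276266
d₁ = (ln(S/K) + (r+σ²/2)T) / (σ√T) = (ln(37.47/35.74) + (0.0298+0.306²/2)·0.8151) / 0.276266 = (0.047270 + 0.062451) / 0.276266 = 0.397159
d₂ = d₁ − σ√T = 0.397159 − 0.276266 = 0.120894
e^{−rT} = 0.976003
N(d₁) = 0.654375,  N(d₂) = 0.548112
Call price V = S·N(d₁) − K·e^{−rT}·N(d₂) = 24.519430 − 19.119437 = 5.399992
φ(d₁) = (1/√(2π))·e^{−d₁²/2} = 0.368687
Θ = −S·φ(d₁)·σ/(2√T) − r·K·e^{−rT}·N(d₂) = −2.341143 − 0.569759 = -2.910902

price = 5.399992
Θ = -2.910902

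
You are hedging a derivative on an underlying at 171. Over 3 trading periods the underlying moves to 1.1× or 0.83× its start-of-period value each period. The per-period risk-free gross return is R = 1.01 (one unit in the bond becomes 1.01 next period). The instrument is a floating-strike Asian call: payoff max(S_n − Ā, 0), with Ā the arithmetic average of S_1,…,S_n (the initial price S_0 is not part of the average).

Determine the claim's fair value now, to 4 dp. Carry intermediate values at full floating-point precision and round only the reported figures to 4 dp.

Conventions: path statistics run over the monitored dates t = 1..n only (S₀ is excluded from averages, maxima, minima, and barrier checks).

price = 7.9469

No-arbitrage gives p* = (R−d)/(u−d) = 0.6667: enumerate every path, weight its payoff by its p*-probability, and discount by R^3.
Enumerate all 2^3 = 8 price paths (U = up ×1.1, D = down ×0.83); each path with k up-moves has probability p*^k·(1−p*)^(3−k).
DDD: Ā=119.1692, payoff=0.0000, prob=0.037037
UDD: Ā=157.9350, payoff=0.0000, prob=0.074074
DUD: Ā=142.5450, payoff=0.0000, prob=0.074074
UUD: Ā=188.9151, payoff=0.0000, prob=0.148148
DDU: Ā=129.7713, payoff=0.0000, prob=0.074074
UDU: Ā=171.9861, payoff=0.0000, prob=0.148148
DUU: Ā=156.5961, payoff=15.1392, prob=0.148148
UUU: Ā=207.5370, payoff=20.0640, prob=0.296296
Price = Σ prob·payoff / R^3 = 8.187733 / 1.030301 = 7.9469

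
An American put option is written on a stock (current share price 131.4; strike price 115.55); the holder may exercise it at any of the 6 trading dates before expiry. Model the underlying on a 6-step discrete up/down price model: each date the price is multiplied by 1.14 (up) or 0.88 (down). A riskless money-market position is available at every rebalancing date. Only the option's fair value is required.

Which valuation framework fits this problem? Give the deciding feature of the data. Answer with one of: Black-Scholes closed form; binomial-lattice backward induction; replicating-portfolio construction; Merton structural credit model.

Key observation: the defining feature is the embedded early-exercise option across 6 discrete dates on the spot-131.4 tree; pricing the strike-115.55 put means working backward with an exercise test at every node.

framework: binomial-lattice backward induction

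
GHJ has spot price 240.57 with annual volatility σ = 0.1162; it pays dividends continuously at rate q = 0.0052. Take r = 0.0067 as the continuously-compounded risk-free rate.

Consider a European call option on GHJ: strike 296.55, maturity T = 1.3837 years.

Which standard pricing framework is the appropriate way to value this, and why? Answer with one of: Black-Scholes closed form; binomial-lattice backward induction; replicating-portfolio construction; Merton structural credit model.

framework: Black-Scholes closed form

Key observation: the strike-296.55 call on GHJ is European-exercise on a continuously-modelled lognormal underlying, so its value is a single closed-form evaluation.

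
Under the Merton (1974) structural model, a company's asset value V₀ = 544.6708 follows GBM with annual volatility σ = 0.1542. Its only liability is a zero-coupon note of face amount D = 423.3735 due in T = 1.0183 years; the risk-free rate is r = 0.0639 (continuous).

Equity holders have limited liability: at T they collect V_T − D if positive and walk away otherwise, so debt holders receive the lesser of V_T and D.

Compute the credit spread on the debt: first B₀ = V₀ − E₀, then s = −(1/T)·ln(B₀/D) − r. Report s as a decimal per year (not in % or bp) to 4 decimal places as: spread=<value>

spread=0.0014

Equity is a call on the firm's assets struck at D = 423.3735:
d₁ = [ln(V₀/D) + (r + σ²/2)T] / (σ√T)
   = [ln(544.6708/423.3735) + (0.0639 + 0.5·0.1542²)·1.0183] / (0.1542·√1.0183)
   = [0.251927 + 0.077176] / 0.155605 = 2.114993
d₂ = d₁ − σ√T = 2.114993 − 0.155605 = 1.959389
N(d₁) = 0.982785,  N(d₂) = 0.974966,  e^(−rT) = 0.937002
E₀ = V₀·N(d₁) − D·e^(−rT)·N(d₂)
   = 544.6708·0.982785 − 423.3735·0.937002·0.974966 = 148.523034
B₀ = V₀ − E₀ = 544.6708 − 148.523034 = 396.147766
spread = −(1/T)·ln(B₀/D) − r = −(1/1.0183)·ln(396.147766/423.3735) − 0.0639 = 0.00137298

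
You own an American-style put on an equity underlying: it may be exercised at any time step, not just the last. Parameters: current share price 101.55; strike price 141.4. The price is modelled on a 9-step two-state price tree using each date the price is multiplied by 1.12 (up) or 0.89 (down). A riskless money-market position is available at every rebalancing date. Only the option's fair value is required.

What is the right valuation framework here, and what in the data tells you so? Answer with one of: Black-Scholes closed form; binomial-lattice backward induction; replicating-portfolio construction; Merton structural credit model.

framework: binomial-lattice backward induction

Key observation: the defining feature is the embedded early-exercise option across 9 discrete dates on the spot-101.55 tree; pricing the strike-141.4 put means working backward with an exercise test at every node.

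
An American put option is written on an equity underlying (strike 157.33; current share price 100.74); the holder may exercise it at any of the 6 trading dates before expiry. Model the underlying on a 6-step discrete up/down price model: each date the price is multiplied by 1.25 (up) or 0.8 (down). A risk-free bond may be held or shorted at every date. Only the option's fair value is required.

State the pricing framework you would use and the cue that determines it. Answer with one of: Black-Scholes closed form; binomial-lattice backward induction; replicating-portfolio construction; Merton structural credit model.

Key observation: with exercise allowed before expiry on a discrete up/down model (6 steps from spot 100.74), the strike-157.33 put's value must be rolled back through the tree testing early exercise at each node.

framework: binomial-lattice backward induction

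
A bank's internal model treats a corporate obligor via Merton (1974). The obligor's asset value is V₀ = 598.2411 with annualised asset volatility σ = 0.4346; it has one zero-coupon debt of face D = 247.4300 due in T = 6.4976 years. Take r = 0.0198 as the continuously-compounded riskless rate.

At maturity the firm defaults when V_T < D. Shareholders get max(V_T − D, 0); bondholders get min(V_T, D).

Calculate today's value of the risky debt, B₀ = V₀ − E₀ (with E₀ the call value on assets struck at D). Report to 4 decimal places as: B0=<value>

Apply the equity-as-call identities (strike 247.4300, horizon 6.4976 years):
d₁ = [ln(V₀/D) + (r + σ²/2)T] / (σ√T)
   = [ln(598.2411/247.4300) + (0.0198 + 0.5·0.4346²)·6.4976] / (0.4346·√6.4976)
   = [0.882866 + 0.742277] / 1.107812 = 1.466984
d₂ = d₁ − σ√T = 1.466984 − 1.107812 = 0.359171
N(d₁) = 0.928810,  N(d₂) = 0.640267,  e^(−rT) = 0.879279
E₀ = V₀·N(d₁) − D·e^(−rT)·N(d₂)
   = 598.2411·0.928810 − 247.4300·0.879279·0.640267 = 416.355703
B₀ = V₀ − E₀ = 598.2411 − 416.355703 = 181.885397

B0=181.8854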